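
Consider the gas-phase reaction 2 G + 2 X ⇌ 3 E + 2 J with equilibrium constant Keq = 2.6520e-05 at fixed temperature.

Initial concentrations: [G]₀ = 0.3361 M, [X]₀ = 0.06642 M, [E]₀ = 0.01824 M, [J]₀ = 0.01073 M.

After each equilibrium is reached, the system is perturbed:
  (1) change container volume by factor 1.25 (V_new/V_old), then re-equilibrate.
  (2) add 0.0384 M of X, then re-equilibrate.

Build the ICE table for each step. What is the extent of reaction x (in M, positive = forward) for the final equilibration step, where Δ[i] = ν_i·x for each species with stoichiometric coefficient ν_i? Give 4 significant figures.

Q₀ = 1.4020e-06 vs Keq = 2.6520e-05 ⇒ Q<K, forward
Step 1:
                    G           X           E           J
  init         0.3361     0.06642     0.01824     0.01073
  Δ         -0.008015   -0.008015     0.01202    0.008015
  eq           0.3281     0.05841     0.03026     0.01874
  solve Keq expr → x = 0.004007; check Q = 2.6520e-05
Then change container volume by factor 1.25 (V_new/V_old).
Step 2:
                    G           X           E           J
  init         0.2625     0.04672     0.02421       0.015
  Δ       -6.1326e-04 -6.1326e-04  9.1989e-04  6.1326e-04
  eq           0.2619     0.04611     0.02513     0.01561
  solve Keq expr → x = 3.0663e-04; check Q = 2.6520e-05
Then add 0.0384 M of X.
Step 3:
                    G           X           E           J
  init         0.2619     0.08451     0.02513     0.01561
  Δ         -0.003947   -0.003947    0.005921    0.003947
  eq           0.2579     0.08056     0.03105     0.01956
  solve Keq expr → x = 0.001974; check Q = 2.6520e-05

x = 0.001974 M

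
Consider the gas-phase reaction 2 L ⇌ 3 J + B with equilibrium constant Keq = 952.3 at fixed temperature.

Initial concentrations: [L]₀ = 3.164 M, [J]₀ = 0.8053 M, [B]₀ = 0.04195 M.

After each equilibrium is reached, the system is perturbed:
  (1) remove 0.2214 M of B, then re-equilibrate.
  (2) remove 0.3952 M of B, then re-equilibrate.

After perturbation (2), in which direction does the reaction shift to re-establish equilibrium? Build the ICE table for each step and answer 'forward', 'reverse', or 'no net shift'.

Q₀ = 0.002188 vs Keq = 952.3 ⇒ Q<K, forward
Step 1:
                  L         J         B
  I           3.164    0.8053   0.04195
  C          -2.743     4.115     1.372
  E          0.4205      4.92     1.414
  solve Keq expr → x = 1.372; check Q = 952.3
Then remove 0.2214 M of B.
Step 2:
                  L         J         B
  I          0.4205      4.92     1.192
  C        -0.02728   0.04091   0.01364
  E          0.3933     4.961     1.206
  solve Keq expr → x = 0.01364; check Q = 952.3
Then remove 0.3952 M of B.
Step 3:
                  L         J         B
  I          0.3933     4.961    0.8107
  C        -0.05674   0.08512   0.02837
  E          0.3365     5.047    0.8391
  solve Keq expr → x = 0.02837; check Q = 952.3

Direction: forward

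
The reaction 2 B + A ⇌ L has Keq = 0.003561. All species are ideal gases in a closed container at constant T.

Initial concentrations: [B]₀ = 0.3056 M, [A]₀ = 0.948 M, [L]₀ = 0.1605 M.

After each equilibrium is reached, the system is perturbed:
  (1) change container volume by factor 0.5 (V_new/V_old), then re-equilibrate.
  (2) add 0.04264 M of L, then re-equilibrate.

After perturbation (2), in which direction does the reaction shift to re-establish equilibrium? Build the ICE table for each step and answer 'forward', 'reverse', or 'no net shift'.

Direction: reverse

Q₀ = 1.813 vs Keq = 0.003561 ⇒ Q>K, reverse
Step 1:
                    B           A           L
  Initial      0.3056       0.948      0.1605
  Change       0.3179       0.159      -0.159
  Equil        0.6235       1.107    0.001533
  solve Keq expr → x = -0.159; check Q = 0.003561
Then change container volume by factor 0.5 (V_new/V_old).
Step 2:
                    B           A           L
  Initial       1.247       2.214    0.003065
  Change     -0.01761   -0.008804    0.008804
  Equil         1.229       2.205     0.01187
  solve Keq expr → x = 0.008804; check Q = 0.003561
Then add 0.04264 M of L.
Step 3:
                    B           A           L
  Initial       1.229       2.205     0.05451
  Change      0.08153     0.04076    -0.04076
  Equil         1.311       2.246     0.01375
  solve Keq expr → x = -0.04076; check Q = 0.003561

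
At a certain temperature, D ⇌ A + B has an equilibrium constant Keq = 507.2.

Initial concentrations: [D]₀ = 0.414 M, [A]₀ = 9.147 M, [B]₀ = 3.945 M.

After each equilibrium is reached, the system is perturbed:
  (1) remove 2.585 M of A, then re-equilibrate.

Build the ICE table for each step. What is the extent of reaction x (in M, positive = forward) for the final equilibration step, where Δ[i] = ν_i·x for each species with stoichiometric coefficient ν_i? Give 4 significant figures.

Q₀ = 87.16 vs Keq = 507.2 ⇒ Q<K, forward
Step 1:
                  D         A         B
  I           0.414     9.147     3.945
  C          -0.334     0.334     0.334
  E         0.07999     9.481     4.279
  solve Keq expr → x = 0.334; check Q = 507.2
Then remove 2.585 M of A.
Step 2:
                  D         A         B
  I         0.07999     6.896     4.279
  C        -0.02134   0.02134   0.02134
  E         0.05865     6.917       4.3
  solve Keq expr → x = 0.02134; check Q = 507.2

x = 0.02134 M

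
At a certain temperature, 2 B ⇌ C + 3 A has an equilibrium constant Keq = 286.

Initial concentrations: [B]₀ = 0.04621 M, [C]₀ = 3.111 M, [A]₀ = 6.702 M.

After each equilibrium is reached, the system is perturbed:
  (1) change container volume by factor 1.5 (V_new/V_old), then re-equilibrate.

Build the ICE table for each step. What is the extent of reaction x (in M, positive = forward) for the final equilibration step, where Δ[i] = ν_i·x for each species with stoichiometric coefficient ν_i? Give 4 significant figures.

Q₀ = 4.3857e+05 vs Keq = 286 ⇒ Q>K, reverse
Step 1:
                  B         C         A
  Initial   0.04621     3.111     6.702
  Change      1.055   -0.5274    -1.582
  Equil       1.101     2.584      5.12
  solve Keq expr → x = -0.5274; check Q = 286
Then change container volume by factor 1.5 (V_new/V_old).
Step 2:
                  B         C         A
  Initial     0.734     1.722     3.413
  Change    -0.1739   0.08695    0.2608
  Equil      0.5601     1.809     3.674
  solve Keq expr → x = 0.08695; check Q = 286

x = 0.08695 M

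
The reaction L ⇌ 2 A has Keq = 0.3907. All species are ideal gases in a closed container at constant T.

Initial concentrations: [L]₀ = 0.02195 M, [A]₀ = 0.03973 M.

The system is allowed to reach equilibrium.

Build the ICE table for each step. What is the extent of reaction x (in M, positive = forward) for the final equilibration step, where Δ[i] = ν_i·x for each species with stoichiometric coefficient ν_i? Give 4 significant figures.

x = 0.01173 M

Q₀ = 0.07191 vs Keq = 0.3907 ⇒ Q<K, forward
Step 1:
                   L          A
  init       0.02195    0.03973
  Δ         -0.01173    0.02346
  eq         0.01022    0.06319
  solve Keq expr → x = 0.01173; check Q = 0.3907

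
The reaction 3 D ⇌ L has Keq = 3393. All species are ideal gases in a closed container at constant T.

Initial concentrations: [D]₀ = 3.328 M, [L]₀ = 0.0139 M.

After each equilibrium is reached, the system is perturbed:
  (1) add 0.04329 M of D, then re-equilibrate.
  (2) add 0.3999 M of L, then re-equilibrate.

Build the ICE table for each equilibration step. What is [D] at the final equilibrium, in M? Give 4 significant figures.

Q₀ = 3.7711e-04 vs Keq = 3393 ⇒ Q<K, forward
Step 1:
                   D          L
  init         3.328     0.0139
  Δ           -3.259      1.086
  eq          0.0687        1.1
  solve Keq expr → x = 1.086; check Q = 3393
Then add 0.04329 M of D.
Step 2:
                   D          L
  init         0.112        1.1
  Δ         -0.04299    0.01433
  eq           0.069      1.115
  solve Keq expr → x = 0.01433; check Q = 3393
Then add 0.3999 M of L.
Step 3:
                   D          L
  init         0.069      1.515
  Δ         0.007383  -0.002461
  eq         0.07638      1.512
  solve Keq expr → x = -0.002461; check Q = 3393

[D]_eq = 0.07638 M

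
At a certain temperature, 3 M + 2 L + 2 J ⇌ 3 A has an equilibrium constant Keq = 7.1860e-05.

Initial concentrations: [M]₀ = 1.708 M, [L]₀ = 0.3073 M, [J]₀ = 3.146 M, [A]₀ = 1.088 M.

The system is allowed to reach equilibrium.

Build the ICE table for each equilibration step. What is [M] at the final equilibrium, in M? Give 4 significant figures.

Q₀ = 0.2766 vs Keq = 7.1860e-05 ⇒ Q>K, reverse
Step 1:
                  M         L         J         A
  I           1.708    0.3073     3.146     1.088
  C           0.854    0.5693    0.5693    -0.854
  E           2.562    0.8766     3.715     0.234
  solve Keq expr → x = -0.2847; check Q = 7.1860e-05

[M]_eq = 2.562 M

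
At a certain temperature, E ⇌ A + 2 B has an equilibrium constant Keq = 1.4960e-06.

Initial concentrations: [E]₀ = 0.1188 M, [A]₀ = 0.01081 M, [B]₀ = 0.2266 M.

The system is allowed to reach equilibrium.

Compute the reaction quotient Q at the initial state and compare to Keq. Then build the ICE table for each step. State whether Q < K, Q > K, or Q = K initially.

Q₀ = 0.004672 vs Keq = 1.4960e-06 ⇒ Q>K, reverse
Step 1:
                  E         A         B
  init       0.1188   0.01081    0.2266
  Δ         0.01081  -0.01081  -0.02161
  eq         0.1296 4.6142e-06     0.205
  solve Keq expr → x = -0.01081; check Q = 1.4960e-06

Q₀ = 0.004672; Q > K (proceeds reverse)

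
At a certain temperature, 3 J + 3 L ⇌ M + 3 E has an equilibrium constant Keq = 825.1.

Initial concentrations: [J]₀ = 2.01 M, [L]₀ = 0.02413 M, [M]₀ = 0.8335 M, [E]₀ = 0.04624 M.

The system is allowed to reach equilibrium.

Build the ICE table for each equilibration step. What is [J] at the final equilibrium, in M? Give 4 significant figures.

[J]_eq = 1.989 M

Q₀ = 0.7223 vs Keq = 825.1 ⇒ Q<K, forward
Step 1:
                    J           L           M           E
  init           2.01     0.02413      0.8335     0.04624
  Δ          -0.02074    -0.02074    0.006914     0.02074
  eq            1.989    0.003388      0.8404     0.06698
  solve Keq expr → x = 0.006914; check Q = 825.1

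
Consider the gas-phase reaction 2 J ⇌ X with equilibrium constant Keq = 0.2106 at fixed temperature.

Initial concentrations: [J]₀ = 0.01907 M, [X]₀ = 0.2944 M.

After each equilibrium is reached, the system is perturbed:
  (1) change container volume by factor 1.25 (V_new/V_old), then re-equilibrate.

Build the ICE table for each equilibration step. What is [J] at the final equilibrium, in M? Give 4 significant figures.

[J]_eq = 0.4141 M

Q₀ = 809.5 vs Keq = 0.2106 ⇒ Q>K, reverse
Step 1:
                   J          X
  init       0.01907     0.2944
  Δ           0.4827    -0.2414
  eq          0.5018    0.05303
  solve Keq expr → x = -0.2414; check Q = 0.2106
Then change container volume by factor 1.25 (V_new/V_old).
Step 2:
                   J          X
  init        0.4014    0.04243
  Δ          0.01263  -0.006316
  eq          0.4141    0.03611
  solve Keq expr → x = -0.006316; check Q = 0.2106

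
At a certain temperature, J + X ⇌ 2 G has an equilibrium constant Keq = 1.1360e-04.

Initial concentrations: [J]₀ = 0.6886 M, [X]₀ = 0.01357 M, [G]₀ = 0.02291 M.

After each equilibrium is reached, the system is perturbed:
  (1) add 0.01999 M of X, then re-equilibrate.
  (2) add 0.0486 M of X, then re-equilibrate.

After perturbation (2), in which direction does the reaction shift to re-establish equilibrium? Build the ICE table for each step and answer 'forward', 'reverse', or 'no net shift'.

Direction: forward

Q₀ = 0.05617 vs Keq = 1.1360e-04 ⇒ Q>K, reverse
Step 1:
                  J         X         G
  Initial    0.6886   0.01357   0.02291
  Change    0.01076   0.01076  -0.02152
  Equil      0.6994   0.02433   0.00139
  solve Keq expr → x = -0.01076; check Q = 1.1360e-04
Then add 0.01999 M of X.
Step 2:
                  J         X         G
  Initial    0.6994   0.04432   0.00139
  Change  -2.4037e-04 -2.4037e-04 4.8074e-04
  Equil      0.6991   0.04408  0.001871
  solve Keq expr → x = 2.4037e-04; check Q = 1.1360e-04
Then add 0.0486 M of X.
Step 3:
                  J         X         G
  Initial    0.6991   0.09268  0.001871
  Change  -4.1754e-04 -4.1754e-04 8.3508e-04
  Equil      0.6987   0.09226  0.002706
  solve Keq expr → x = 4.1754e-04; check Q = 1.1360e-04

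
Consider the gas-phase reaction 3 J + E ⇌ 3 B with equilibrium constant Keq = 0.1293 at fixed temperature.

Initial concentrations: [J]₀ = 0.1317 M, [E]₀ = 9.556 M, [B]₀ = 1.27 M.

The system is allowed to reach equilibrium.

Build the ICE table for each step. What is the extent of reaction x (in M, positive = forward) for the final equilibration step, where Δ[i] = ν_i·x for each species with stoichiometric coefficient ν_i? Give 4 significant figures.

Q₀ = 93.84 vs Keq = 0.1293 ⇒ Q>K, reverse
Step 1:
                  J         E         B
  I          0.1317     9.556      1.27
  C          0.5423    0.1808   -0.5423
  E           0.674     9.737    0.7277
  solve Keq expr → x = -0.1808; check Q = 0.1293

x = -0.1808 M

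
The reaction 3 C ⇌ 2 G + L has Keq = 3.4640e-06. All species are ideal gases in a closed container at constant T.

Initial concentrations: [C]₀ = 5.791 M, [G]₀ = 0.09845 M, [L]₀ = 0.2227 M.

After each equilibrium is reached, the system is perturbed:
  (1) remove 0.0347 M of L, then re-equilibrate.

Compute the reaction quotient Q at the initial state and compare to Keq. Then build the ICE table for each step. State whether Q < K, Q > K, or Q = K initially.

Q₀ = 1.1115e-05 vs Keq = 3.4640e-06 ⇒ Q>K, reverse
Step 1:
                   C          G          L
  init         5.791    0.09845     0.2227
  Δ          0.05992   -0.03995   -0.01997
  eq           5.851     0.0585     0.2027
  solve Keq expr → x = -0.01997; check Q = 3.4640e-06
Then remove 0.0347 M of L.
Step 2:
                   C          G          L
  init         5.851     0.0585      0.168
  Δ        -0.007718   0.005145   0.002573
  eq           5.843    0.06365     0.1706
  solve Keq expr → x = 0.002573; check Q = 3.4640e-06

Q₀ = 1.1115e-05; Q > K (proceeds reverse)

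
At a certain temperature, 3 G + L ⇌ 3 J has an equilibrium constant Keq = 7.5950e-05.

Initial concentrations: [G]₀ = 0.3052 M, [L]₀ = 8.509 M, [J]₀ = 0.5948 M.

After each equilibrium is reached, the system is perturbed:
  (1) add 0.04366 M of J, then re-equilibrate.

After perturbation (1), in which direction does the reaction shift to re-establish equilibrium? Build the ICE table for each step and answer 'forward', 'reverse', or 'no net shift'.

Q₀ = 0.8699 vs Keq = 7.5950e-05 ⇒ Q>K, reverse
Step 1:
                   G          L          J
  I           0.3052      8.509     0.5948
  C           0.5227     0.1742    -0.5227
  E           0.8279      8.683    0.07207
  solve Keq expr → x = -0.1742; check Q = 7.5950e-05
Then add 0.04366 M of J.
Step 2:
                   G          L          J
  I           0.8279      8.683     0.1157
  C          0.04013    0.01338   -0.04013
  E           0.8681      8.697     0.0756
  solve Keq expr → x = -0.01338; check Q = 7.5950e-05

Direction: reverse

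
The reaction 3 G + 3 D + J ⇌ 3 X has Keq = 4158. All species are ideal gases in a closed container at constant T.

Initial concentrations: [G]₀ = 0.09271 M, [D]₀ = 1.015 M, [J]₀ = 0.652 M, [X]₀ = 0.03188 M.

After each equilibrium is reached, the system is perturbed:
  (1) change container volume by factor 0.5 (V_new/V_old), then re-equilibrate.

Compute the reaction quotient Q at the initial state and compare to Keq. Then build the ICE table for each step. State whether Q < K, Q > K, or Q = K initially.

Q₀ = 0.05964 vs Keq = 4158 ⇒ Q<K, forward
Step 1:
                  G         D         J         X
  Initial   0.09271     1.015     0.652   0.03188
  Change   -0.08368  -0.08368  -0.02789   0.08368
  Equil    0.009029    0.9313    0.6241    0.1156
  solve Keq expr → x = 0.02789; check Q = 4158
Then change container volume by factor 0.5 (V_new/V_old).
Step 2:
                  G         D         J         X
  Initial   0.01806     1.863     1.248    0.2311
  Change   -0.01052  -0.01052 -0.003506   0.01052
  Equil    0.007542     1.852     1.245    0.2416
  solve Keq expr → x = 0.003506; check Q = 4158

Q₀ = 0.05964; Q < K (proceeds forward)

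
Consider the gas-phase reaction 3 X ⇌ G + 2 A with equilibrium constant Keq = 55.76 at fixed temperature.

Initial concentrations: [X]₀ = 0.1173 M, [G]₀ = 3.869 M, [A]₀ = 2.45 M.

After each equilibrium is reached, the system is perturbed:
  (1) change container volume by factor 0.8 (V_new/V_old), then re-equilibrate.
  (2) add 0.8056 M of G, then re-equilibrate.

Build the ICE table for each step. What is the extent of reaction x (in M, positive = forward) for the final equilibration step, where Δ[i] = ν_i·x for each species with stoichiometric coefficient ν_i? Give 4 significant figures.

Q₀ = 1.4389e+04 vs Keq = 55.76 ⇒ Q>K, reverse
Step 1:
                    X           G           A
  init         0.1173       3.869        2.45
  Δ            0.5433     -0.1811     -0.3622
  eq           0.6606       3.688       2.088
  solve Keq expr → x = -0.1811; check Q = 55.76
Then change container volume by factor 0.8 (V_new/V_old).
Step 2:
                    X           G           A
  init         0.8258        4.61        2.61
  Δ                 0           0           0
  eq           0.8258        4.61        2.61
  solve Keq expr → x = 0; check Q = 55.76
Then add 0.8056 M of G.
Step 3:
                    X           G           A
  init         0.8258       5.415        2.61
  Δ           0.03905    -0.01302    -0.02603
  eq           0.8648       5.402       2.584
  solve Keq expr → x = -0.01302; check Q = 55.76

x = -0.01302 M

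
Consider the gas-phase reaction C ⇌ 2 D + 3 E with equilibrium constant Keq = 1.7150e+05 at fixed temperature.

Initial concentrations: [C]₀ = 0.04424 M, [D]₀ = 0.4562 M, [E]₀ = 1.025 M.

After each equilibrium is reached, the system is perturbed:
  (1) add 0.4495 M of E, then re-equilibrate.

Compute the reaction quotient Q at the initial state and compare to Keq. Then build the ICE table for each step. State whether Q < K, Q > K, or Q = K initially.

Q₀ = 5.066; Q < K (proceeds forward)

Q₀ = 5.066 vs Keq = 1.7150e+05 ⇒ Q<K, forward
Step 1:
                  C         D         E
  I         0.04424    0.4562     1.025
  C        -0.04424   0.08847    0.1327
  E       2.6842e-06    0.5447     1.158
  solve Keq expr → x = 0.04424; check Q = 1.7150e+05
Then add 0.4495 M of E.
Step 2:
                  C         D         E
  I       2.6842e-06    0.5447     1.607
  C       4.4971e-06 -8.9943e-06 -1.3491e-05
  E       7.1813e-06    0.5447     1.607
  solve Keq expr → x = -4.4971e-06; check Q = 1.7150e+05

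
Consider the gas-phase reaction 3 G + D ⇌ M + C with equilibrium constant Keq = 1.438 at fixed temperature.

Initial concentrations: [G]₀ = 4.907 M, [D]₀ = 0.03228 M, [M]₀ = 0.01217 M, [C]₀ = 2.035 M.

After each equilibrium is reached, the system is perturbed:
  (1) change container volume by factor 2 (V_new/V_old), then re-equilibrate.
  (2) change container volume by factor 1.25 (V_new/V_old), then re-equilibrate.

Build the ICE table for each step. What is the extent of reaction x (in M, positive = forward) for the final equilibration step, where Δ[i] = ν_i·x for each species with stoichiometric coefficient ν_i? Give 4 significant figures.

x = -4.4939e-04 M

Q₀ = 0.006493 vs Keq = 1.438 ⇒ Q<K, forward
Step 1:
                    G           D           M           C
  I             4.907     0.03228     0.01217       2.035
  C          -0.09514    -0.03171     0.03171     0.03171
  E             4.812  5.6609e-04     0.04388       2.067
  solve Keq expr → x = 0.03171; check Q = 1.438
Then change container volume by factor 2 (V_new/V_old).
Step 2:
                    G           D           M           C
  I             2.406  2.8305e-04     0.02194       1.033
  C          0.002411  8.0356e-04 -8.0356e-04 -8.0356e-04
  E             2.408    0.001087     0.02114       1.033
  solve Keq expr → x = -8.0356e-04; check Q = 1.438
Then change container volume by factor 1.25 (V_new/V_old).
Step 3:
                    G           D           M           C
  I             1.927  8.6929e-04     0.01691       0.826
  C          0.001348  4.4939e-04 -4.4939e-04 -4.4939e-04
  E             1.928    0.001319     0.01646      0.8256
  solve Keq expr → x = -4.4939e-04; check Q = 1.438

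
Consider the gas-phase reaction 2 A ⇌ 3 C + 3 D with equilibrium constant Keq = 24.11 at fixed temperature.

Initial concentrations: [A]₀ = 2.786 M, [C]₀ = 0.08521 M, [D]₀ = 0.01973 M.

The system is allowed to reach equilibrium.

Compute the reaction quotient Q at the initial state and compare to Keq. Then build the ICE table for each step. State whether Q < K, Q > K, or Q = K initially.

Q₀ = 6.1220e-10; Q < K (proceeds forward)

Q₀ = 6.1220e-10 vs Keq = 24.11 ⇒ Q<K, forward
Step 1:
                  A         C         D
  Initial     2.786   0.08521   0.01973
  Change     -1.268     1.901     1.901
  Equil       1.518     1.987     1.921
  solve Keq expr → x = 0.6338; check Q = 24.11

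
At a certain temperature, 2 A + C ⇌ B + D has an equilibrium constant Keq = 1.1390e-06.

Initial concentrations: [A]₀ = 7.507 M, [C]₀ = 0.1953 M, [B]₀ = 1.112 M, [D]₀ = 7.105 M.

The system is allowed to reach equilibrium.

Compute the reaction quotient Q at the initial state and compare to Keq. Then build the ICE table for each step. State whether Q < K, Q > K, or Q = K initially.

Q₀ = 0.7179 vs Keq = 1.1390e-06 ⇒ Q>K, reverse
Step 1:
                  A         C         B         D
  I           7.507    0.1953     1.112     7.105
  C           2.224     1.112    -1.112    -1.112
  E           9.731     1.307 2.3526e-05     5.993
  solve Keq expr → x = -1.112; check Q = 1.1390e-06

Q₀ = 0.7179; Q > K (proceeds reverse)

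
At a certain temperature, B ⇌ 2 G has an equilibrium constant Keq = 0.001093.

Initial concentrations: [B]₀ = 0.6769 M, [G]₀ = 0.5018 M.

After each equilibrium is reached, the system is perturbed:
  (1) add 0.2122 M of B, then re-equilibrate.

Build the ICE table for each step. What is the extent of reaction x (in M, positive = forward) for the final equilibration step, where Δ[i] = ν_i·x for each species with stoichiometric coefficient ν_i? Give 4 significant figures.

Q₀ = 0.372 vs Keq = 0.001093 ⇒ Q>K, reverse
Step 1:
                    B           G
  Initial      0.6769      0.5018
  Change       0.2351     -0.4702
  Equil         0.912     0.03157
  solve Keq expr → x = -0.2351; check Q = 0.001093
Then add 0.2122 M of B.
Step 2:
                    B           G
  Initial       1.124     0.03157
  Change    -0.001727    0.003454
  Equil         1.122     0.03503
  solve Keq expr → x = 0.001727; check Q = 0.001093

x = 0.001727 M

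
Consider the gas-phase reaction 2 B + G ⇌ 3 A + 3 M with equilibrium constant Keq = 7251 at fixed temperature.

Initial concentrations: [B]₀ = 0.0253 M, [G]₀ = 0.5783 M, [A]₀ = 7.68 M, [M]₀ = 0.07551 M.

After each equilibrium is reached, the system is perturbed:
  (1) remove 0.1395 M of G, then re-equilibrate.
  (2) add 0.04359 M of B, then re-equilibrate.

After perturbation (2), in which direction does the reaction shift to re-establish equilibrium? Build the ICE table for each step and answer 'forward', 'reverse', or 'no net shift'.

Q₀ = 526.9 vs Keq = 7251 ⇒ Q<K, forward
Step 1:
                  B         G         A         M
  Initial    0.0253    0.5783      7.68   0.07551
  Change   -0.01508 -0.007542   0.02263   0.02263
  Equil     0.01022    0.5708     7.703   0.09814
  solve Keq expr → x = 0.007542; check Q = 7251
Then remove 0.1395 M of G.
Step 2:
                  B         G         A         M
  Initial   0.01022    0.4313     7.703   0.09814
  Change   0.001202 6.0113e-04 -0.001803 -0.001803
  Equil     0.01142    0.4319     7.701   0.09633
  solve Keq expr → x = -6.0113e-04; check Q = 7251
Then add 0.04359 M of B.
Step 3:
                  B         G         A         M
  Initial   0.05501    0.4319     7.701   0.09633
  Change   -0.03308  -0.01654   0.04962   0.04962
  Equil     0.02193    0.4153      7.75     0.146
  solve Keq expr → x = 0.01654; check Q = 7251

Direction: forward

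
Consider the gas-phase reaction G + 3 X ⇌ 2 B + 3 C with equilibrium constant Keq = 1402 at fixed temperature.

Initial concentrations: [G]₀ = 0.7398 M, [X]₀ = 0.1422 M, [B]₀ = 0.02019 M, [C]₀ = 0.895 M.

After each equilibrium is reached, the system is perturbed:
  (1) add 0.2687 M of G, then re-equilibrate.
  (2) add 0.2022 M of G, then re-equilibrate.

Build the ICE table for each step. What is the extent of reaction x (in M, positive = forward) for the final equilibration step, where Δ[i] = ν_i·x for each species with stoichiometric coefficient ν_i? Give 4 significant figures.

Q₀ = 0.1374 vs Keq = 1402 ⇒ Q<K, forward
Step 1:
                   G          X          B          C
  Initial     0.7398     0.1422    0.02019      0.895
  Change    -0.04005    -0.1201     0.0801     0.1201
  Equil       0.6998    0.02205     0.1003      1.015
  solve Keq expr → x = 0.04005; check Q = 1402
Then add 0.2687 M of G.
Step 2:
                   G          X          B          C
  Initial     0.9685    0.02205     0.1003      1.015
  Change  -6.8021e-04  -0.002041    0.00136   0.002041
  Equil       0.9678    0.02001     0.1016      1.017
  solve Keq expr → x = 6.8021e-04; check Q = 1402
Then add 0.2022 M of G.
Step 3:
                   G          X          B          C
  Initial       1.17    0.02001     0.1016      1.017
  Change  -3.7086e-04  -0.001113 7.4172e-04   0.001113
  Equil         1.17     0.0189     0.1024      1.018
  solve Keq expr → x = 3.7086e-04; check Q = 1402

x = 3.7086e-04 M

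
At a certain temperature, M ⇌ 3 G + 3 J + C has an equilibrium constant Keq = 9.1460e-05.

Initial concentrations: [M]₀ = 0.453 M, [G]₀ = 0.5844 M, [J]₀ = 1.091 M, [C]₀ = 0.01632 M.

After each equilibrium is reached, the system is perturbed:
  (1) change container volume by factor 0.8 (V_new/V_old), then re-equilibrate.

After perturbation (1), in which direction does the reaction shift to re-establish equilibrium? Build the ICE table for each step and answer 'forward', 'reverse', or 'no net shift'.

Q₀ = 0.009337 vs Keq = 9.1460e-05 ⇒ Q>K, reverse
Step 1:
                  M         G         J         C
  init        0.453    0.5844     1.091   0.01632
  Δ         0.01607  -0.04822  -0.04822  -0.01607
  eq         0.4691    0.5362     1.043 2.4546e-04
  solve Keq expr → x = -0.01607; check Q = 9.1460e-05
Then change container volume by factor 0.8 (V_new/V_old).
Step 2:
                  M         G         J         C
  init       0.5863    0.6702     1.303 3.0682e-04
  Δ       2.2599e-04 -6.7797e-04 -6.7797e-04 -2.2599e-04
  eq         0.5866    0.6695     1.303 8.0833e-05
  solve Keq expr → x = -2.2599e-04; check Q = 9.1460e-05

Direction: reverse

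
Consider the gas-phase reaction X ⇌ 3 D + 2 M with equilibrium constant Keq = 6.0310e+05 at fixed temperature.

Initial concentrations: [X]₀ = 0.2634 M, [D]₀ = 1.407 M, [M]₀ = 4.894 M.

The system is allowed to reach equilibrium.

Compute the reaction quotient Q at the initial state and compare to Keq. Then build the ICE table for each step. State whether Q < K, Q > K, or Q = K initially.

Q₀ = 253.3 vs Keq = 6.0310e+05 ⇒ Q<K, forward
Step 1:
                   X          D          M
  init        0.2634      1.407      4.894
  Δ          -0.2629     0.7887     0.5258
  eq      5.1554e-04      2.196       5.42
  solve Keq expr → x = 0.2629; check Q = 6.0310e+05

Q₀ = 253.3; Q < K (proceeds forward)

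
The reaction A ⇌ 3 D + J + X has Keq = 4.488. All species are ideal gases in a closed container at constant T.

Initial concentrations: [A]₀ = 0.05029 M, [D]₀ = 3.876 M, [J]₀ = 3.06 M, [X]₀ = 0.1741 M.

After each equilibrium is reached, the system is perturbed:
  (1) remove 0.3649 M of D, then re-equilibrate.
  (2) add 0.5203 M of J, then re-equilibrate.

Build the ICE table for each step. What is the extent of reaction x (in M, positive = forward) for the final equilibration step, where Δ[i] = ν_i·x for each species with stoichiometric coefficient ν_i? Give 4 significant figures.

Q₀ = 616.9 vs Keq = 4.488 ⇒ Q>K, reverse
Step 1:
                    A           D           J           X
  init        0.05029       3.876        3.06      0.1741
  Δ            0.1654     -0.4963     -0.1654     -0.1654
  eq           0.2157        3.38       2.895    0.008664
  solve Keq expr → x = -0.1654; check Q = 4.488
Then remove 0.3649 M of D.
Step 2:
                    A           D           J           X
  init         0.2157       3.015       2.895    0.008664
  Δ         -0.003231    0.009693    0.003231    0.003231
  eq           0.2125       3.024       2.898      0.0119
  solve Keq expr → x = 0.003231; check Q = 4.488
Then add 0.5203 M of J.
Step 3:
                    A           D           J           X
  init         0.2125       3.024       3.418      0.0119
  Δ          0.001675   -0.005026   -0.001675   -0.001675
  eq           0.2142       3.019       3.416     0.01022
  solve Keq expr → x = -0.001675; check Q = 4.488

x = -0.001675 M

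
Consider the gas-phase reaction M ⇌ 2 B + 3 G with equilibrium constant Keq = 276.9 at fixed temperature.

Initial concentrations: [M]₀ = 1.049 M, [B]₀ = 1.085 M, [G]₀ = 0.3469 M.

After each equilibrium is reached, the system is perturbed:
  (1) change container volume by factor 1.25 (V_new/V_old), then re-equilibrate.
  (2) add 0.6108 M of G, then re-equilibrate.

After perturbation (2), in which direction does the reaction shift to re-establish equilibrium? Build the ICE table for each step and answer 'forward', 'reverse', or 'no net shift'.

Direction: reverse

Q₀ = 0.04685 vs Keq = 276.9 ⇒ Q<K, forward
Step 1:
                    M           B           G
  Initial       1.049       1.085      0.3469
  Change      -0.7081       1.416       2.124
  Equil        0.3409       2.501       2.471
  solve Keq expr → x = 0.7081; check Q = 276.9
Then change container volume by factor 1.25 (V_new/V_old).
Step 2:
                    M           B           G
  Initial      0.2727       2.001       1.977
  Change     -0.08429      0.1686      0.2529
  Equil        0.1884        2.17        2.23
  solve Keq expr → x = 0.08429; check Q = 276.9
Then add 0.6108 M of G.
Step 3:
                    M           B           G
  Initial      0.1884        2.17       2.841
  Change      0.07505     -0.1501     -0.2251
  Equil        0.2635       2.019       2.615
  solve Keq expr → x = -0.07505; check Q = 276.9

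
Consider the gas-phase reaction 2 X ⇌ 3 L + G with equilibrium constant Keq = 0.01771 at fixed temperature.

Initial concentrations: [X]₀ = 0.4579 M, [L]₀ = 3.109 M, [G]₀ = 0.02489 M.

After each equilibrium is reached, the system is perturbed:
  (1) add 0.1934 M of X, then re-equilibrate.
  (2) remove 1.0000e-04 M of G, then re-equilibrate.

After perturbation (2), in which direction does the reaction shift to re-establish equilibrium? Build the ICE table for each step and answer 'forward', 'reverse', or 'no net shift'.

Direction: forward

Q₀ = 3.567 vs Keq = 0.01771 ⇒ Q>K, reverse
Step 1:
                  X         L         G
  init       0.4579     3.109   0.02489
  Δ         0.04945  -0.07418  -0.02473
  eq         0.5074     3.035 1.6310e-04
  solve Keq expr → x = -0.02473; check Q = 0.01771
Then add 0.1934 M of X.
Step 2:
                  X         L         G
  init       0.7008     3.035 1.6310e-04
  Δ       -2.9529e-04 4.4293e-04 1.4764e-04
  eq         0.7005     3.035 3.1074e-04
  solve Keq expr → x = 1.4764e-04; check Q = 0.01771
Then remove 1.0000e-04 M of G.
Step 3:
                  X         L         G
  init       0.7005     3.035 2.1074e-04
  Δ       -1.9946e-04 2.9919e-04 9.9731e-05
  eq         0.7003     3.036 3.1047e-04
  solve Keq expr → x = 9.9731e-05; check Q = 0.01771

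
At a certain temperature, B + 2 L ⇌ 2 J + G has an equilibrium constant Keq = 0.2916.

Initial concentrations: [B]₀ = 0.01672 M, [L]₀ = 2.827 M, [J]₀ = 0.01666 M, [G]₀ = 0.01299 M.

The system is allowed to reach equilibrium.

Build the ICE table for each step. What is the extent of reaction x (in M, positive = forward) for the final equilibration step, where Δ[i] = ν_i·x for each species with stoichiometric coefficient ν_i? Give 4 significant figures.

Q₀ = 2.6982e-05 vs Keq = 0.2916 ⇒ Q<K, forward
Step 1:
                  B         L         J         G
  Initial   0.01672     2.827   0.01666   0.01299
  Change   -0.01669  -0.03337   0.03337   0.01669
  Equil   3.2647e-05     2.794   0.05003   0.02968
  solve Keq expr → x = 0.01669; check Q = 0.2916

x = 0.01669 M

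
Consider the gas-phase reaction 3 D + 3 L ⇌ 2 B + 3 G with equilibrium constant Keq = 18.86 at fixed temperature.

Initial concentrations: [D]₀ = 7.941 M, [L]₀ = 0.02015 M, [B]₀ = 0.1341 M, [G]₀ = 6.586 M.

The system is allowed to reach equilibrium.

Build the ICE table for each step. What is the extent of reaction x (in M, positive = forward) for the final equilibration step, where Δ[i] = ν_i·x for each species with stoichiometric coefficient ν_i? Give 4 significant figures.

x = -0.01575 M

Q₀ = 1254 vs Keq = 18.86 ⇒ Q>K, reverse
Step 1:
                   D          L          B          G
  Initial      7.941    0.02015     0.1341      6.586
  Change     0.04725    0.04725    -0.0315   -0.04725
  Equil        7.988     0.0674     0.1026      6.539
  solve Keq expr → x = -0.01575; check Q = 18.86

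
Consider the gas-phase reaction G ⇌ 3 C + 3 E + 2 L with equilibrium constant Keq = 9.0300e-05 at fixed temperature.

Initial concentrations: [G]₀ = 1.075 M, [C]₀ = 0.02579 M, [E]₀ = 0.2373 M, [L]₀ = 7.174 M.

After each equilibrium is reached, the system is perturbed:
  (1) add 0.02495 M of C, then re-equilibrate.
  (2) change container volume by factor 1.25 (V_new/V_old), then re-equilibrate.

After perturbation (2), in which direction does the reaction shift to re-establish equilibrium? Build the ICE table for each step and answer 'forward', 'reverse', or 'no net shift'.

Direction: forward

Q₀ = 1.0974e-05 vs Keq = 9.0300e-05 ⇒ Q<K, forward
Step 1:
                   G          C          E          L
  I            1.075    0.02579     0.2373      7.174
  C        -0.007245    0.02174    0.02174    0.01449
  E            1.068    0.04753      0.259      7.188
  solve Keq expr → x = 0.007245; check Q = 9.0300e-05
Then add 0.02495 M of C.
Step 2:
                   G          C          E          L
  I            1.068    0.07248      0.259      7.188
  C         0.006885   -0.02066   -0.02066   -0.01377
  E            1.075    0.05182     0.2384      7.175
  solve Keq expr → x = -0.006885; check Q = 9.0300e-05
Then change container volume by factor 1.25 (V_new/V_old).
Step 3:
                   G          C          E          L
  I           0.8597    0.04146     0.1907       5.74
  C        -0.007032     0.0211     0.0211    0.01406
  E           0.8527    0.06255     0.2118      5.754
  solve Keq expr → x = 0.007032; check Q = 9.0300e-05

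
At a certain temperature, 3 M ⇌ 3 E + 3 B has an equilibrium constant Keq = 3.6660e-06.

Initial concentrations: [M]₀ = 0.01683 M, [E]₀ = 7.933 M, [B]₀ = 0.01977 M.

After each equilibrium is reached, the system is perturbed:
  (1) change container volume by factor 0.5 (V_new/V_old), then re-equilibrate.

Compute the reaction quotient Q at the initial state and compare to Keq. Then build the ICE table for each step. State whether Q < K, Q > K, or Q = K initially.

Q₀ = 809.2; Q > K (proceeds reverse)

Q₀ = 809.2 vs Keq = 3.6660e-06 ⇒ Q>K, reverse
Step 1:
                  M         E         B
  init      0.01683     7.933   0.01977
  Δ          0.0197   -0.0197   -0.0197
  eq        0.03653     7.913 7.1177e-05
  solve Keq expr → x = -0.006566; check Q = 3.6660e-06
Then change container volume by factor 0.5 (V_new/V_old).
Step 2:
                  M         E         B
  init      0.07306     15.83 1.4235e-04
  Δ       7.1108e-05 -7.1108e-05 -7.1108e-05
  eq        0.07313     15.83 7.1247e-05
  solve Keq expr → x = -2.3703e-05; check Q = 3.6660e-06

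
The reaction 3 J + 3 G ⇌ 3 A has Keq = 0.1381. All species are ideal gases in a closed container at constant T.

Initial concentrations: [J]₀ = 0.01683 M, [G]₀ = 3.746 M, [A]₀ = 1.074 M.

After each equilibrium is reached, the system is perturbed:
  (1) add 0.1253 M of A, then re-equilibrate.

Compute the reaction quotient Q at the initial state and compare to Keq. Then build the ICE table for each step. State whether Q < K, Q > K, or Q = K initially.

Q₀ = 4944 vs Keq = 0.1381 ⇒ Q>K, reverse
Step 1:
                   J          G          A
  init       0.01683      3.746      1.074
  Δ            0.334      0.334     -0.334
  eq          0.3509       4.08       0.74
  solve Keq expr → x = -0.1113; check Q = 0.1381
Then add 0.1253 M of A.
Step 2:
                   J          G          A
  init        0.3509       4.08     0.8653
  Δ          0.03786    0.03786   -0.03786
  eq          0.3887      4.118     0.8274
  solve Keq expr → x = -0.01262; check Q = 0.1381

Q₀ = 4944; Q > K (proceeds reverse)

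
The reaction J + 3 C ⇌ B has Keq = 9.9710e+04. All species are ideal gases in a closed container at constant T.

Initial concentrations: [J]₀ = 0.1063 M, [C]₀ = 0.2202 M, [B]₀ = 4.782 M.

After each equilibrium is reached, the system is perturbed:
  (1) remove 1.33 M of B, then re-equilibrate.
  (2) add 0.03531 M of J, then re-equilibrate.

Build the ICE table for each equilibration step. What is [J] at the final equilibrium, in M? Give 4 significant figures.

Q₀ = 4213 vs Keq = 9.9710e+04 ⇒ Q<K, forward
Step 1:
                   J          C          B
  init        0.1063     0.2202      4.782
  Δ         -0.04293    -0.1288    0.04293
  eq         0.06337     0.0914      4.825
  solve Keq expr → x = 0.04293; check Q = 9.9710e+04
Then remove 1.33 M of B.
Step 2:
                   J          C          B
  init       0.06337     0.0914      3.495
  Δ        -0.002698  -0.008095   0.002698
  eq         0.06067    0.08331      3.498
  solve Keq expr → x = 0.002698; check Q = 9.9710e+04
Then add 0.03531 M of J.
Step 3:
                   J          C          B
  init       0.09598    0.08331      3.498
  Δ        -0.003621   -0.01086   0.003621
  eq         0.09236    0.07244      3.501
  solve Keq expr → x = 0.003621; check Q = 9.9710e+04

[J]_eq = 0.09236 M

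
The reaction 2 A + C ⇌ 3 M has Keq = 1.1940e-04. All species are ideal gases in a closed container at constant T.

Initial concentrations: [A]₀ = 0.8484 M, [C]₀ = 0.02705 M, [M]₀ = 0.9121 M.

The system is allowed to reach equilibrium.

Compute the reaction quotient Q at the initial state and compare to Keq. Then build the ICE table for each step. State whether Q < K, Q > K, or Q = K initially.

Q₀ = 38.97 vs Keq = 1.1940e-04 ⇒ Q>K, reverse
Step 1:
                    A           C           M
  Initial      0.8484     0.02705      0.9121
  Change       0.5797      0.2898     -0.8695
  Equil         1.428      0.3169     0.04257
  solve Keq expr → x = -0.2898; check Q = 1.1940e-04

Q₀ = 38.97; Q > K (proceeds reverse)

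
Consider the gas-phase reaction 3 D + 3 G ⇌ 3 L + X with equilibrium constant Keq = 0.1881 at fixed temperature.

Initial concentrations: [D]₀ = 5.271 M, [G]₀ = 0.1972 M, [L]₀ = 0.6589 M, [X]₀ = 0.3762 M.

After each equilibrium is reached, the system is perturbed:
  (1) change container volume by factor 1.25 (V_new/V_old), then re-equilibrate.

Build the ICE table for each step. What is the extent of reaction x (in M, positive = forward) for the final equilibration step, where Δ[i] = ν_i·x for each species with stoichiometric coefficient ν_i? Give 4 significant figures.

Q₀ = 0.09582 vs Keq = 0.1881 ⇒ Q<K, forward
Step 1:
                  D         G         L         X
  init        5.271    0.1972    0.6589    0.3762
  Δ         -0.0301   -0.0301    0.0301   0.01003
  eq          5.241    0.1671     0.689    0.3862
  solve Keq expr → x = 0.01003; check Q = 0.1881
Then change container volume by factor 1.25 (V_new/V_old).
Step 2:
                  D         G         L         X
  init        4.193    0.1337    0.5512     0.309
  Δ         0.01563   0.01563  -0.01563 -0.005211
  eq          4.208    0.1493    0.5356    0.3038
  solve Keq expr → x = -0.005211; check Q = 0.1881

x = -0.005211 M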